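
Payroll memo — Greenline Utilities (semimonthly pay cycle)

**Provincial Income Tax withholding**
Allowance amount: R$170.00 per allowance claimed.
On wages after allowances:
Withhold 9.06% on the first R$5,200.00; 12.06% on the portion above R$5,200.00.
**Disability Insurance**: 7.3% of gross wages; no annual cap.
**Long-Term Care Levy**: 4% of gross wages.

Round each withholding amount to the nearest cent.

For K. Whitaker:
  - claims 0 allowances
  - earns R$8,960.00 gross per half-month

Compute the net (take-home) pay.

Provincial Income Tax: taxable = R$8,960.00
  R$471.12 + 12.06% × (R$8,960.00 − R$5,200.00) = R$471.12 + 12.06% × R$3,760.00 = R$924.58
Disability Insurance: 7.3% × R$8,960.00 = R$654.08
Long-Term Care Levy: 4% × R$8,960.00 = R$358.40
Total withheld: R$924.58 + R$654.08 + R$358.40 = R$1,937.06
Net pay: R$8,960.00 − R$1,937.06 = R$7,022.94

R$7,022.94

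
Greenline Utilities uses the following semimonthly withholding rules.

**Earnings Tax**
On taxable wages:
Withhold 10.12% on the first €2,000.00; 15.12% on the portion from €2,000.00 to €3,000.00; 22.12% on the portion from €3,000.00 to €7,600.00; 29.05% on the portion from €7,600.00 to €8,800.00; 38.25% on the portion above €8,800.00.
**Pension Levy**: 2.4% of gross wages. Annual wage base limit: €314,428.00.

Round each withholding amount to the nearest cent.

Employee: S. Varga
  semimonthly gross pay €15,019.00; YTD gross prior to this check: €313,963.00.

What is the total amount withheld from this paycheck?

Earnings Tax: taxable = €15,019.00
  €1,719.72 + 38.25% × (€15,019.00 − €8,800.00) = €1,719.72 + 38.25% × €6,219.00 = €4,098.49
Pension Levy: cap €314,428.00 − YTD €313,963.00 = €465.00 subject; 2.4% × €465.00 = €11.16
Total: €4,098.49 + €11.16 = €4,109.65

€4,109.65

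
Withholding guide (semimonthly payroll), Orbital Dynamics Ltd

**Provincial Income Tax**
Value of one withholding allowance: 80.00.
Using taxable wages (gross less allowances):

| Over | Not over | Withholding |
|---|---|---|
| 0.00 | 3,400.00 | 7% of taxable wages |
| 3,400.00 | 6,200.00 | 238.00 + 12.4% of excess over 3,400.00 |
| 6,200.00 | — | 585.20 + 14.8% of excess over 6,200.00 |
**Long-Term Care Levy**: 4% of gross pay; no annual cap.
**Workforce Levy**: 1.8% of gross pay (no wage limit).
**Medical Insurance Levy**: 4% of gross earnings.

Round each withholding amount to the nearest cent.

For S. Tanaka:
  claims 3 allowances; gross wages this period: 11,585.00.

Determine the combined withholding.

Provincial Income Tax: taxable = 11,585.00 − 3×80.00 = 11,345.00
  585.20 + 14.8% × (11,345.00 − 6,200.00) = 585.20 + 14.8% × 5,145.00 = 1,346.66
Long-Term Care Levy: 4% × 11,585.00 = 463.40
Workforce Levy: 1.8% × 11,585.00 = 208.53
Medical Insurance Levy: 4% × 11,585.00 = 463.40
Total: 1,346.66 + 463.40 + 208.53 + 463.40 = 2,481.99

2,481.99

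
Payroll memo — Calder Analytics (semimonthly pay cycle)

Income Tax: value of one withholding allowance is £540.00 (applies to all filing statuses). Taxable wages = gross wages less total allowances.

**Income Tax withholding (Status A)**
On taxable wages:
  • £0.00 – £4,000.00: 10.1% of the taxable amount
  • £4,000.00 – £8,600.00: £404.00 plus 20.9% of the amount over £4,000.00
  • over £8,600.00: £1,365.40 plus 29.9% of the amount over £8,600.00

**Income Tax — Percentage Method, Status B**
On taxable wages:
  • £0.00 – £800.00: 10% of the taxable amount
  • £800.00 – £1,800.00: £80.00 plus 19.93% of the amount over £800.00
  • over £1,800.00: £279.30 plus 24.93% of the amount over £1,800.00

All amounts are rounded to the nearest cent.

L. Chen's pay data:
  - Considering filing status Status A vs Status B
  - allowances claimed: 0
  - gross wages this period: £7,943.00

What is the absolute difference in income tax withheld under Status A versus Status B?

Income Tax (Status A): taxable = £7,943.00
  £404.00 + 20.9% × (£7,943.00 − £4,000.00) = £404.00 + 20.9% × £3,943.00 = £1,228.09
Income Tax (Status B): taxable = £7,943.00
  £279.30 + 24.93% × (£7,943.00 − £1,800.00) = £279.30 + 24.93% × £6,143.00 = £1,810.75
Difference: |£1,228.09 − £1,810.75| = £582.66 (higher under Status B)

£582.66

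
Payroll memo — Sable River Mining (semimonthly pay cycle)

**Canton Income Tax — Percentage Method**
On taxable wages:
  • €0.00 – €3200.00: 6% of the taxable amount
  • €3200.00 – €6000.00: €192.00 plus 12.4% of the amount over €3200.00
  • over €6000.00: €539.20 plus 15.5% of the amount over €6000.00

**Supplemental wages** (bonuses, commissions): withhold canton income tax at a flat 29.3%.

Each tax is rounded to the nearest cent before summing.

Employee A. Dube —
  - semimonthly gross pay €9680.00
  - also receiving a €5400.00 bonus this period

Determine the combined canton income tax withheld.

Canton Income Tax: taxable = €9680.00
  €539.20 + 15.5% × (€9680.00 − €6000.00) = €539.20 + 15.5% × €3680.00 = €1109.60
Supplemental (29.3% flat on bonus): 29.3% × €5400.00 = €1582.20
Total canton income tax: €1109.60 + €1582.20 = €2691.80

€2691.80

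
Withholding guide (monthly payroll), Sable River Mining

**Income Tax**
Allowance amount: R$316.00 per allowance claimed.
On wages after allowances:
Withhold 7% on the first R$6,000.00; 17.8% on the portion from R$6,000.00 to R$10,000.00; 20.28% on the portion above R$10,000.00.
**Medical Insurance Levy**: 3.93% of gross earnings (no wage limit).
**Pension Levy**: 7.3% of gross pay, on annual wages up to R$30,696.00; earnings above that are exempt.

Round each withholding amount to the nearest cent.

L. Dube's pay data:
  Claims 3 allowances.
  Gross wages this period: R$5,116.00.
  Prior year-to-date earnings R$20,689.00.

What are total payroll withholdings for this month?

Income Tax: taxable = R$5,116.00 − 3×R$316.00 = R$4,168.00
  7% × R$4,168.00 = R$291.76
Medical Insurance Levy: 3.93% × R$5,116.00 = R$201.06
Pension Levy: 7.3% × R$5,116.00 = R$373.47
Total: R$291.76 + R$201.06 + R$373.47 = R$866.29

R$866.29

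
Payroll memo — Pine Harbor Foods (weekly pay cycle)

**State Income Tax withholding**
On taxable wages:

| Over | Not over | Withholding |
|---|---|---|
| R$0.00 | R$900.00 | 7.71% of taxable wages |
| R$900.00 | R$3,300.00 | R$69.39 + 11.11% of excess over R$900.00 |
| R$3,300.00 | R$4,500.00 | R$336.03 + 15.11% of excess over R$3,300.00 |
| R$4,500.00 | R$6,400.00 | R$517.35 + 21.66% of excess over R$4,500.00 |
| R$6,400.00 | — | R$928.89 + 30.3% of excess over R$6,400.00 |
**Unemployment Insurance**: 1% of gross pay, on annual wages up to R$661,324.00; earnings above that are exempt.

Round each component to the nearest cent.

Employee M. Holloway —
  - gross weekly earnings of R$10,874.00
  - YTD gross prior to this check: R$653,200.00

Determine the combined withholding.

State Income Tax: taxable = R$10,874.00
  R$928.89 + 30.3% × (R$10,874.00 − R$6,400.00) = R$928.89 + 30.3% × R$4,474.00 = R$2,284.51
Unemployment Insurance: cap R$661,324.00 − YTD R$653,200.00 = R$8,124.00 subject; 1% × R$8,124.00 = R$81.24
Total: R$2,284.51 + R$81.24 = R$2,365.75

R$2,365.75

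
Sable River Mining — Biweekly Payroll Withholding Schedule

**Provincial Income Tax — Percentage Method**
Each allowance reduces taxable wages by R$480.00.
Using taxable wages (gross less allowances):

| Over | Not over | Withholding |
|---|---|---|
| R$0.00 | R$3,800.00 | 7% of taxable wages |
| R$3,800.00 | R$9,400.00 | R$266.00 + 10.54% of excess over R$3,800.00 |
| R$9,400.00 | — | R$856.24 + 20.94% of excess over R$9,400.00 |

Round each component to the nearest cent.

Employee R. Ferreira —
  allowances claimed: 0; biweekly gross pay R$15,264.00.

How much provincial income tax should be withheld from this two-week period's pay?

R$2,084.16

Provincial Income Tax: taxable = R$15,264.00
  R$856.24 + 20.94% × (R$15,264.00 − R$9,400.00) = R$856.24 + 20.94% × R$5,864.00 = R$2,084.16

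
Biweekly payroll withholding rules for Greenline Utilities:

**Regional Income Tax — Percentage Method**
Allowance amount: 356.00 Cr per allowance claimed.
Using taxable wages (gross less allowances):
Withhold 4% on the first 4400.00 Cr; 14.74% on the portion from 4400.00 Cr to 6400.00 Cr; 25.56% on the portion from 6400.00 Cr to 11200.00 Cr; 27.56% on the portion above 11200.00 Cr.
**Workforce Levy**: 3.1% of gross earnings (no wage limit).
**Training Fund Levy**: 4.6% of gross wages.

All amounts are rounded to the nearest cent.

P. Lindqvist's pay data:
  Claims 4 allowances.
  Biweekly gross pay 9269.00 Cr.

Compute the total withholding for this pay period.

1553.85 Cr

Regional Income Tax: taxable = 9269.00 Cr − 4×356.00 Cr = 7845.00 Cr
  470.80 Cr + 25.56% × (7845.00 Cr − 6400.00 Cr) = 470.80 Cr + 25.56% × 1445.00 Cr = 840.14 Cr
Workforce Levy: 3.1% × 9269.00 Cr = 287.34 Cr
Training Fund Levy: 4.6% × 9269.00 Cr = 426.37 Cr
Total: 840.14 Cr + 287.34 Cr + 426.37 Cr = 1553.85 Cr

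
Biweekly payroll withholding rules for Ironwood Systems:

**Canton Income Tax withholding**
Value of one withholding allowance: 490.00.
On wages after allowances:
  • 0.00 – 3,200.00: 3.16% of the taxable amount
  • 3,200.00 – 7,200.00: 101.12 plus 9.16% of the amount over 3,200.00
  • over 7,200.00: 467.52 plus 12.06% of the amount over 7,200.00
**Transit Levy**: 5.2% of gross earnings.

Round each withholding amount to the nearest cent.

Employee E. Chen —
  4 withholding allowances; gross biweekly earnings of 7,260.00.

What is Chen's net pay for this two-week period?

Canton Income Tax: taxable = 7,260.00 − 4×490.00 = 5,300.00
  101.12 + 9.16% × (5,300.00 − 3,200.00) = 101.12 + 9.16% × 2,100.00 = 293.48
Transit Levy: 5.2% × 7,260.00 = 377.52
Total withheld: 293.48 + 377.52 = 671.00
Net pay: 7,260.00 − 671.00 = 6,589.00

6,589.00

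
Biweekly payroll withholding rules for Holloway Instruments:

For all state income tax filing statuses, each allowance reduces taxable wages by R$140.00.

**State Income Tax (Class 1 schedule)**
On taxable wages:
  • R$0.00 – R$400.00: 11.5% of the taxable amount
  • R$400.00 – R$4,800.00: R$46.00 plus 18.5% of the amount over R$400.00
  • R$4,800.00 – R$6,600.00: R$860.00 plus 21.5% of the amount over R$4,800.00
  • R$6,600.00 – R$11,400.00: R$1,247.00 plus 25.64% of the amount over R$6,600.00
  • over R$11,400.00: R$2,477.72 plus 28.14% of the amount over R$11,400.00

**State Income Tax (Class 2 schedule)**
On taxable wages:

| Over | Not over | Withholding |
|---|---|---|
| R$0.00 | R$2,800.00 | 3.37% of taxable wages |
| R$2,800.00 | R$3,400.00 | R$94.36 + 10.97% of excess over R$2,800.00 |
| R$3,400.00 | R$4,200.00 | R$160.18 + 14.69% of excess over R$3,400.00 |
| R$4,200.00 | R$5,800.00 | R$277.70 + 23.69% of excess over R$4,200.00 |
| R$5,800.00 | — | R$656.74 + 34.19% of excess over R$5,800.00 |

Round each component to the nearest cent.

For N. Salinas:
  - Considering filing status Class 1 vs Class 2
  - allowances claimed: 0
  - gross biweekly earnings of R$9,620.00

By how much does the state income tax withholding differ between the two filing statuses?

State Income Tax (Class 1): taxable = R$9,620.00
  R$1,247.00 + 25.64% × (R$9,620.00 − R$6,600.00) = R$1,247.00 + 25.64% × R$3,020.00 = R$2,021.33
State Income Tax (Class 2): taxable = R$9,620.00
  R$656.74 + 34.19% × (R$9,620.00 − R$5,800.00) = R$656.74 + 34.19% × R$3,820.00 = R$1,962.80
Difference: |R$2,021.33 − R$1,962.80| = R$58.53 (higher under Class 1)

R$58.53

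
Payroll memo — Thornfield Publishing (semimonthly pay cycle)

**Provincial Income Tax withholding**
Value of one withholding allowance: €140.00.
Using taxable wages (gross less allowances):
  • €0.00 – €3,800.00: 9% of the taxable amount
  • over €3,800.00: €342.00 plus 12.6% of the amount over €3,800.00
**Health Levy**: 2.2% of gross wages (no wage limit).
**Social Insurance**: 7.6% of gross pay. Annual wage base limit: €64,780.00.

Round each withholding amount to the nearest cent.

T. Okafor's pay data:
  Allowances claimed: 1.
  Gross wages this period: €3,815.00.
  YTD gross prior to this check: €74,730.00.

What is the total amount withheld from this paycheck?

Provincial Income Tax: taxable = €3,815.00 − 1×€140.00 = €3,675.00
  9% × €3,675.00 = €330.75
Health Levy: 2.2% × €3,815.00 = €83.93
Social Insurance: YTD €74,730.00 ≥ cap €64,780.00 → €0.00
Total: €330.75 + €83.93 + €0.00 = €414.68

€414.68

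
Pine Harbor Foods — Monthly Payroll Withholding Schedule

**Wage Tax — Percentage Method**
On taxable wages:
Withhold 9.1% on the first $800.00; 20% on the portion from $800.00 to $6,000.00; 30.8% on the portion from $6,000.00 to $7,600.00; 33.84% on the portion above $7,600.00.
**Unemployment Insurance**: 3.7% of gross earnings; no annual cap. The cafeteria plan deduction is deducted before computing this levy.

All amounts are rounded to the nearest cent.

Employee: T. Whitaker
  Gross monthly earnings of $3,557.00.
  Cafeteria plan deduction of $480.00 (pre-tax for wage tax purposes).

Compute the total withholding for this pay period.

Wage Tax: taxable = $3,557.00 − $480.00 = $3,077.00
  $72.80 + 20% × ($3,077.00 − $800.00) = $72.80 + 20% × $2,277.00 = $528.20
Unemployment Insurance: 3.7% × $3,077.00 = $113.85
Total: $528.20 + $113.85 = $642.05

$642.05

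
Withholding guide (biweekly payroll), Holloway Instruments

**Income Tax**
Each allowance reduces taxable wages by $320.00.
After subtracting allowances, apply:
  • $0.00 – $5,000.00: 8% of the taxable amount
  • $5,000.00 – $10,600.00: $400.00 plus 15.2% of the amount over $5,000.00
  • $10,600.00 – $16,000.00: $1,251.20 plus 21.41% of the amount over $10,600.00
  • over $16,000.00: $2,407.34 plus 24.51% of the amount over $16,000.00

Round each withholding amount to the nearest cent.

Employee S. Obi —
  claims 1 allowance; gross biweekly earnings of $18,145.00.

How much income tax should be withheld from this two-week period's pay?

$2,854.65

Income Tax: taxable = $18,145.00 − 1×$320.00 = $17,825.00
  $2,407.34 + 24.51% × ($17,825.00 − $16,000.00) = $2,407.34 + 24.51% × $1,825.00 = $2,854.65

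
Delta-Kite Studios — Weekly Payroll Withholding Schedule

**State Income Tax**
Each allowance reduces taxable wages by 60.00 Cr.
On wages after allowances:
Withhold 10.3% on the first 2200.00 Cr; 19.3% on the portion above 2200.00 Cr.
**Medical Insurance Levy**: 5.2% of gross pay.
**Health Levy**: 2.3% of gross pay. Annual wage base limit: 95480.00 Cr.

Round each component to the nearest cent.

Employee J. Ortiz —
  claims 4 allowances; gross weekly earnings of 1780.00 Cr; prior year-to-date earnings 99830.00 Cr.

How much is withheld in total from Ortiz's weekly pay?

251.18 Cr

State Income Tax: taxable = 1780.00 Cr − 4×60.00 Cr = 1540.00 Cr
  10.3% × 1540.00 Cr = 158.62 Cr
Medical Insurance Levy: 5.2% × 1780.00 Cr = 92.56 Cr
Health Levy: YTD 99830.00 Cr ≥ cap 95480.00 Cr → 0.00 Cr
Total: 158.62 Cr + 92.56 Cr + 0.00 Cr = 251.18 Cr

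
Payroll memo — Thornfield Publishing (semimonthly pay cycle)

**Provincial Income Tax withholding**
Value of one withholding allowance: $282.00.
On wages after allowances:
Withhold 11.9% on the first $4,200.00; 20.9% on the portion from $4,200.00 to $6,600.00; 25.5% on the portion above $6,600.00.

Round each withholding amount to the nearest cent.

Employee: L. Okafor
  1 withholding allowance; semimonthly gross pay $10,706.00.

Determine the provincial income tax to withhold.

$1,976.52

Provincial Income Tax: taxable = $10,706.00 − 1×$282.00 = $10,424.00
  $1,001.40 + 25.5% × ($10,424.00 − $6,600.00) = $1,001.40 + 25.5% × $3,824.00 = $1,976.52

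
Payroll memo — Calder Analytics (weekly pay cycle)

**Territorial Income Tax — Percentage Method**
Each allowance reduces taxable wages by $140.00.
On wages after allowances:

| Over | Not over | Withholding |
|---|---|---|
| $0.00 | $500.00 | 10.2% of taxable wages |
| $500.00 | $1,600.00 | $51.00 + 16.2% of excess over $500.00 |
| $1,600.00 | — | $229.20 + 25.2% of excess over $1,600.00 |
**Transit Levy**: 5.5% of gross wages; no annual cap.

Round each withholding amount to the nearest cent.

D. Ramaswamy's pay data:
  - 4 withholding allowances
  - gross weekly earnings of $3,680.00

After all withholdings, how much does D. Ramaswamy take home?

$2,865.36

Territorial Income Tax: taxable = $3,680.00 − 4×$140.00 = $3,120.00
  $229.20 + 25.2% × ($3,120.00 − $1,600.00) = $229.20 + 25.2% × $1,520.00 = $612.24
Transit Levy: 5.5% × $3,680.00 = $202.40
Total withheld: $612.24 + $202.40 = $814.64
Net pay: $3,680.00 − $814.64 = $2,865.36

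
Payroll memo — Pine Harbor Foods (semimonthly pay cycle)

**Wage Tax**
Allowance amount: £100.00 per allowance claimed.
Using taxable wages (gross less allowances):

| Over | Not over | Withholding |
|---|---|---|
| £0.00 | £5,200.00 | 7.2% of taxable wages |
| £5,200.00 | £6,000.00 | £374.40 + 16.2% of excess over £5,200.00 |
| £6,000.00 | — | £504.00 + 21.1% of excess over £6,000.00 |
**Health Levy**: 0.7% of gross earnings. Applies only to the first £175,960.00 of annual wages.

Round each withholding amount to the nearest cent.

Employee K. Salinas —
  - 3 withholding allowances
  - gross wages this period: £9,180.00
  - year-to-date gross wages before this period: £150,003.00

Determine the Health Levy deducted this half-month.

Health Levy: 0.7% × £9,180.00 = £64.26

£64.26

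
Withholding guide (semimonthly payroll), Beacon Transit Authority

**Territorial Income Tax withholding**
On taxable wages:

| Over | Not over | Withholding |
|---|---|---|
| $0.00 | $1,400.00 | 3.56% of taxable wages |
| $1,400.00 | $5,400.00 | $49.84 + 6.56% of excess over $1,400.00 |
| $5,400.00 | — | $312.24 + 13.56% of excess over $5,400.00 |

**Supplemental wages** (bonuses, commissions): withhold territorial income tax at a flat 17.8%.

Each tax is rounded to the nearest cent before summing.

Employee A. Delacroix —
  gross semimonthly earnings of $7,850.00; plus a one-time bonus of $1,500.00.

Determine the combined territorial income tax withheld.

$911.46

Territorial Income Tax: taxable = $7,850.00
  $312.24 + 13.56% × ($7,850.00 − $5,400.00) = $312.24 + 13.56% × $2,450.00 = $644.46
Supplemental (17.8% flat on bonus): 17.8% × $1,500.00 = $267.00
Total territorial income tax: $644.46 + $267.00 = $911.46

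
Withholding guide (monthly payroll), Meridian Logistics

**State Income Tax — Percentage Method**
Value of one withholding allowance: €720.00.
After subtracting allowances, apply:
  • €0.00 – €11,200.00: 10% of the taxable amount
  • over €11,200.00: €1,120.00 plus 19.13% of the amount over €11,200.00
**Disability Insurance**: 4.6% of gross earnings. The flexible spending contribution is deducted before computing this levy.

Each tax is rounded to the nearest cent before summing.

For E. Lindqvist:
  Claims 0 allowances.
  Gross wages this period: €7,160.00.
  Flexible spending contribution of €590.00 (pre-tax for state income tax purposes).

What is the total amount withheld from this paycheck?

€959.22

State Income Tax: taxable = €7,160.00 − €590.00 = €6,570.00
  10% × €6,570.00 = €657.00
Disability Insurance: 4.6% × €6,570.00 = €302.22
Total: €657.00 + €302.22 = €959.22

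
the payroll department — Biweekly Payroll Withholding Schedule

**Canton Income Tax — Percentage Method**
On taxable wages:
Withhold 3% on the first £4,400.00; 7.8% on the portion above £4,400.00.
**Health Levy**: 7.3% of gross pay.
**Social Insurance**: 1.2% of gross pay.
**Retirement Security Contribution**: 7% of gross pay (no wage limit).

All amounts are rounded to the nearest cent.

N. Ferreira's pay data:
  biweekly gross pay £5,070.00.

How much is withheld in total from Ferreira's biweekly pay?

£970.11

Canton Income Tax: taxable = £5,070.00
  £132.00 + 7.8% × (£5,070.00 − £4,400.00) = £132.00 + 7.8% × £670.00 = £184.26
Health Levy: 7.3% × £5,070.00 = £370.11
Social Insurance: 1.2% × £5,070.00 = £60.84
Retirement Security Contribution: 7% × £5,070.00 = £354.90
Total: £184.26 + £370.11 + £60.84 + £354.90 = £970.11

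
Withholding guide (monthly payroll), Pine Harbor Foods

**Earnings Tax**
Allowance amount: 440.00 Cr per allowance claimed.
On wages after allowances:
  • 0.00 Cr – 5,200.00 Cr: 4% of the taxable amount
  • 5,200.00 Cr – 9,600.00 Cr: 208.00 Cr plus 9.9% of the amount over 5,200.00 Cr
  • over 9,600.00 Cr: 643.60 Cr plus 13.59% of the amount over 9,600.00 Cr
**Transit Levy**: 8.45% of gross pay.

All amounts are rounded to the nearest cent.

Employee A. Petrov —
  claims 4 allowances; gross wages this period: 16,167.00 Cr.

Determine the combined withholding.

Earnings Tax: taxable = 16,167.00 Cr − 4×440.00 Cr = 14,407.00 Cr
  643.60 Cr + 13.59% × (14,407.00 Cr − 9,600.00 Cr) = 643.60 Cr + 13.59% × 4,807.00 Cr = 1,296.87 Cr
Transit Levy: 8.45% × 16,167.00 Cr = 1,366.11 Cr
Total: 1,296.87 Cr + 1,366.11 Cr = 2,662.98 Cr

2,662.98 Cr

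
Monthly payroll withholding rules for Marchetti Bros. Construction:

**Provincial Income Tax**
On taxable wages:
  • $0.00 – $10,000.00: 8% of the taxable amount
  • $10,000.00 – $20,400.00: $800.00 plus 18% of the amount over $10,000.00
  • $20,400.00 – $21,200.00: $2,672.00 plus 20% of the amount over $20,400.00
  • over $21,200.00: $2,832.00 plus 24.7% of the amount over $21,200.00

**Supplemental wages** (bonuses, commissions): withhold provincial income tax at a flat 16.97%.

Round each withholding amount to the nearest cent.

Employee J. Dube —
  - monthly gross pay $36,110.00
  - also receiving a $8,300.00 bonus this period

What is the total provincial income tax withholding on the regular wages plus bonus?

Provincial Income Tax: taxable = $36,110.00
  $2,832.00 + 24.7% × ($36,110.00 − $21,200.00) = $2,832.00 + 24.7% × $14,910.00 = $6,514.77
Supplemental (16.97% flat on bonus): 16.97% × $8,300.00 = $1,408.51
Total provincial income tax: $6,514.77 + $1,408.51 = $7,923.28

$7,923.28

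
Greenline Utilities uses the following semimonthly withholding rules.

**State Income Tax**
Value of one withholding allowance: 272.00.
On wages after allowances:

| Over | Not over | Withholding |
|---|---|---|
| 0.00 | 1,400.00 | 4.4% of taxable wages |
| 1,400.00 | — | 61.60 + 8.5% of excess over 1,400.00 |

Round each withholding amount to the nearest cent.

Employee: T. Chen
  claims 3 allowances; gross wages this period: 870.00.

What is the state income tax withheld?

2.38

State Income Tax: taxable = 870.00 − 3×272.00 = 54.00
  4.4% × 54.00 = 2.38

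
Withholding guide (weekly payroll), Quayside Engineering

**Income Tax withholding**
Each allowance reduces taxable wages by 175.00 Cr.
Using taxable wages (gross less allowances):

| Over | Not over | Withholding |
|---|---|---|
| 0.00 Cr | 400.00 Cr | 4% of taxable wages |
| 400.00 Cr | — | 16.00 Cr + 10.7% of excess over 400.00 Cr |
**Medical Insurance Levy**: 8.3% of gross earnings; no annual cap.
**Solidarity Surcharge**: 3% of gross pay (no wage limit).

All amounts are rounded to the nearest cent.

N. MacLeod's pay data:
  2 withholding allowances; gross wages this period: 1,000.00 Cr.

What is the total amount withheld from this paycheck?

155.75 Cr

Income Tax: taxable = 1,000.00 Cr − 2×175.00 Cr = 650.00 Cr
  16.00 Cr + 10.7% × (650.00 Cr − 400.00 Cr) = 16.00 Cr + 10.7% × 250.00 Cr = 42.75 Cr
Medical Insurance Levy: 8.3% × 1,000.00 Cr = 83.00 Cr
Solidarity Surcharge: 3% × 1,000.00 Cr = 30.00 Cr
Total: 42.75 Cr + 83.00 Cr + 30.00 Cr = 155.75 Cr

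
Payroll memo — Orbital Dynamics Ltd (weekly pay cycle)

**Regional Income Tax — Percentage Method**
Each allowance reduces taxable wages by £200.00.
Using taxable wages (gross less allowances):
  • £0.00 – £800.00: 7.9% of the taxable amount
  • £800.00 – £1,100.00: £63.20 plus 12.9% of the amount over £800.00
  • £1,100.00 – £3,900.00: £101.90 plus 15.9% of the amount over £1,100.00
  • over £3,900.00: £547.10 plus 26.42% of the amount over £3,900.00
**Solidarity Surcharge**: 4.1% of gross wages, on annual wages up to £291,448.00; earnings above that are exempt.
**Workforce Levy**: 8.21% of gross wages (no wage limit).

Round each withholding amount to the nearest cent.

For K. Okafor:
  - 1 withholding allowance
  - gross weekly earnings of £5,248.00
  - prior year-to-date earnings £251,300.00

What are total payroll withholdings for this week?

Regional Income Tax: taxable = £5,248.00 − 1×£200.00 = £5,048.00
  £547.10 + 26.42% × (£5,048.00 − £3,900.00) = £547.10 + 26.42% × £1,148.00 = £850.40
Solidarity Surcharge: 4.1% × £5,248.00 = £215.17
Workforce Levy: 8.21% × £5,248.00 = £430.86
Total: £850.40 + £215.17 + £430.86 = £1,496.43

£1,496.43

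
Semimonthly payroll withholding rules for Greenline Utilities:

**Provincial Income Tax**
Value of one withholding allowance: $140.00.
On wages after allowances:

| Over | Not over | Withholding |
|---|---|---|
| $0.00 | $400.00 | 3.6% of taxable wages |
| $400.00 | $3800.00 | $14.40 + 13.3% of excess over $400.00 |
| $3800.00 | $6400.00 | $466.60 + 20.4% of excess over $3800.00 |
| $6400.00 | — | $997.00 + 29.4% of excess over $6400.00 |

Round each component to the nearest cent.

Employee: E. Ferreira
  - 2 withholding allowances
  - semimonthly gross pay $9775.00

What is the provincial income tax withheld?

$1906.93

Provincial Income Tax: taxable = $9775.00 − 2×$140.00 = $9495.00
  $997.00 + 29.4% × ($9495.00 − $6400.00) = $997.00 + 29.4% × $3095.00 = $1906.93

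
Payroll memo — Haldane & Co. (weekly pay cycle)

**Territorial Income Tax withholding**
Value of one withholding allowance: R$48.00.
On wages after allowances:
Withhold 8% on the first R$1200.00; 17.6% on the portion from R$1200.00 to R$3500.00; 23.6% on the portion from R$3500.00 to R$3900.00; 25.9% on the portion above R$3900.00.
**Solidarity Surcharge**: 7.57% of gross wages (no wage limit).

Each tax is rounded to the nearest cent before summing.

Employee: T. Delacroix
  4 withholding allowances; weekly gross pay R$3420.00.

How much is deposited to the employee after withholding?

Territorial Income Tax: taxable = R$3420.00 − 4×R$48.00 = R$3228.00
  R$96.00 + 17.6% × (R$3228.00 − R$1200.00) = R$96.00 + 17.6% × R$2028.00 = R$452.93
Solidarity Surcharge: 7.57% × R$3420.00 = R$258.89
Total withheld: R$452.93 + R$258.89 = R$711.82
Net pay: R$3420.00 − R$711.82 = R$2708.18

R$2708.18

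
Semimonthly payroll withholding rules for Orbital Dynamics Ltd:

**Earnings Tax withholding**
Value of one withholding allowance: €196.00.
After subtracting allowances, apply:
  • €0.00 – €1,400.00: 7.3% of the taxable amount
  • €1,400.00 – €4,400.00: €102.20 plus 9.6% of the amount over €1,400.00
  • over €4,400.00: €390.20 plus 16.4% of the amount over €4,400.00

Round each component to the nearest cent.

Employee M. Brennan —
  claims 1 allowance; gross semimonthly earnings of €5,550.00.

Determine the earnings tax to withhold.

Earnings Tax: taxable = €5,550.00 − 1×€196.00 = €5,354.00
  €390.20 + 16.4% × (€5,354.00 − €4,400.00) = €390.20 + 16.4% × €954.00 = €546.66

€546.66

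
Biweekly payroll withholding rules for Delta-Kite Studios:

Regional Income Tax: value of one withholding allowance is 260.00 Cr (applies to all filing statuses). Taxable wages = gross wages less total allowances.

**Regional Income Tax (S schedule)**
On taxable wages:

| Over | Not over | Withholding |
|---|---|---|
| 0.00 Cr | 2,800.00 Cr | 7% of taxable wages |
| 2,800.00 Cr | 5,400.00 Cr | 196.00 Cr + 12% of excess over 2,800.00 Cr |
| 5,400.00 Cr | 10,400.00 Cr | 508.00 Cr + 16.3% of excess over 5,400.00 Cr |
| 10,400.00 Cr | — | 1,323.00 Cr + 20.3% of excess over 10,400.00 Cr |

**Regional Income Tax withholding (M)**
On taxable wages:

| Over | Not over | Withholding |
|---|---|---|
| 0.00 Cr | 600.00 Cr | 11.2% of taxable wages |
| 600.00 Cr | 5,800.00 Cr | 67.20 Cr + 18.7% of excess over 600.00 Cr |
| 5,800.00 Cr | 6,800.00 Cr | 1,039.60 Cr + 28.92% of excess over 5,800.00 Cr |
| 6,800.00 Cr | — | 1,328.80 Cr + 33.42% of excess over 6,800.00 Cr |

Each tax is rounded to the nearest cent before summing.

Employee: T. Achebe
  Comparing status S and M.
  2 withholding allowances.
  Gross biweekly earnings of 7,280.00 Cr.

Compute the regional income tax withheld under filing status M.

1,317.23 Cr

Regional Income Tax (M): taxable = 7,280.00 Cr − 2×260.00 Cr = 6,760.00 Cr
  1,039.60 Cr + 28.92% × (6,760.00 Cr − 5,800.00 Cr) = 1,039.60 Cr + 28.92% × 960.00 Cr = 1,317.23 Cr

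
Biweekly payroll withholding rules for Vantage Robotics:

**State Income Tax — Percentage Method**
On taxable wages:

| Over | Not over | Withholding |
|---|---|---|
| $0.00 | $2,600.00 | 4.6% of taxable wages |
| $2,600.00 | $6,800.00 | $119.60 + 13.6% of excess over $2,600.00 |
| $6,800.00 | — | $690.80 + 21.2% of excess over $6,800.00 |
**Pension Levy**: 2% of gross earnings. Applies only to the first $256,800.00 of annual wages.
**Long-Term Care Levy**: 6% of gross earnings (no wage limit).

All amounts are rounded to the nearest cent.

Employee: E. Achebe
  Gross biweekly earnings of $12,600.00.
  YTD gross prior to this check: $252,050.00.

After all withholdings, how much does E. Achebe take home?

$9,828.60

State Income Tax: taxable = $12,600.00
  $690.80 + 21.2% × ($12,600.00 − $6,800.00) = $690.80 + 21.2% × $5,800.00 = $1,920.40
Pension Levy: cap $256,800.00 − YTD $252,050.00 = $4,750.00 subject; 2% × $4,750.00 = $95.00
Long-Term Care Levy: 6% × $12,600.00 = $756.00
Total withheld: $1,920.40 + $95.00 + $756.00 = $2,771.40
Net pay: $12,600.00 − $2,771.40 = $9,828.60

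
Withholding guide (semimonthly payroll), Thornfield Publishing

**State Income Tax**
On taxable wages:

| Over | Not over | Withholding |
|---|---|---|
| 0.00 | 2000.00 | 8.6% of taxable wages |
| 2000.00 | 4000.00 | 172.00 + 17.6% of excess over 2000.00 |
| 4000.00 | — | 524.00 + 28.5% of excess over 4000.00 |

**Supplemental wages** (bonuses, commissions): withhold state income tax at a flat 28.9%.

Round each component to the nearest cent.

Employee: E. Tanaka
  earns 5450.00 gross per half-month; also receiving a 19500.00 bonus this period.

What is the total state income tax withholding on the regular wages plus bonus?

State Income Tax: taxable = 5450.00
  524.00 + 28.5% × (5450.00 − 4000.00) = 524.00 + 28.5% × 1450.00 = 937.25
Supplemental (28.9% flat on bonus): 28.9% × 19500.00 = 5635.50
Total state income tax: 937.25 + 5635.50 = 6572.75

6572.75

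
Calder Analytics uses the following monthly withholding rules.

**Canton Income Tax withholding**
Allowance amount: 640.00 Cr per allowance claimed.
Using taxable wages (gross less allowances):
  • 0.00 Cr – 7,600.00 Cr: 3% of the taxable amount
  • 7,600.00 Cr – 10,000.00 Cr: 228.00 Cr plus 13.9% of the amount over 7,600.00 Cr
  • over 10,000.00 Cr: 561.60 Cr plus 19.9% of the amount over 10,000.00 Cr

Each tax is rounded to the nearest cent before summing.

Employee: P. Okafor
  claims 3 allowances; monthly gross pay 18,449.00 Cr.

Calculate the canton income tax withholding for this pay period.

1,860.87 Cr

Canton Income Tax: taxable = 18,449.00 Cr − 3×640.00 Cr = 16,529.00 Cr
  561.60 Cr + 19.9% × (16,529.00 Cr − 10,000.00 Cr) = 561.60 Cr + 19.9% × 6,529.00 Cr = 1,860.87 Cr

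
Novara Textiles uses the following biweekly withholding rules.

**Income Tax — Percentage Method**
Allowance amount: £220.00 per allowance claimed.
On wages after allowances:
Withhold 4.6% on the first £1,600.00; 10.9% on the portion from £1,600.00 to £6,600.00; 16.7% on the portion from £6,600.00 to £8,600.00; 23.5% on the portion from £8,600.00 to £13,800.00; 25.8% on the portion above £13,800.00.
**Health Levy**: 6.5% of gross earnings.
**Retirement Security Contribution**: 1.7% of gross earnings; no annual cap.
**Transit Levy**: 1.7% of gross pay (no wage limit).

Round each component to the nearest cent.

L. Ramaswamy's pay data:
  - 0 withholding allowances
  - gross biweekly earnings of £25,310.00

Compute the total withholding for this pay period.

£7,649.87

Income Tax: taxable = £25,310.00
  £2,174.60 + 25.8% × (£25,310.00 − £13,800.00) = £2,174.60 + 25.8% × £11,510.00 = £5,144.18
Health Levy: 6.5% × £25,310.00 = £1,645.15
Retirement Security Contribution: 1.7% × £25,310.00 = £430.27
Transit Levy: 1.7% × £25,310.00 = £430.27
Total: £5,144.18 + £1,645.15 + £430.27 + £430.27 = £7,649.87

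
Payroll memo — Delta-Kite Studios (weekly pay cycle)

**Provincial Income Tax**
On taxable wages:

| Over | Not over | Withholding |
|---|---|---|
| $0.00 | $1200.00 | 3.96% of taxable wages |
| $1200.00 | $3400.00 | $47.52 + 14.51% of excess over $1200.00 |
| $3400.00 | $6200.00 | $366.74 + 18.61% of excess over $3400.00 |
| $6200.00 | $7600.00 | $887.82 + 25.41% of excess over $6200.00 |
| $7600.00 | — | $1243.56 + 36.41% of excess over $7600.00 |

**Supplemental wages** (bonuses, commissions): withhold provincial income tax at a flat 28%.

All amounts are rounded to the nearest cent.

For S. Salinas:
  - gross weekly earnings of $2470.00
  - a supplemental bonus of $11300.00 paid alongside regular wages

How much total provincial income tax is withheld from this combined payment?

Provincial Income Tax: taxable = $2470.00
  $47.52 + 14.51% × ($2470.00 − $1200.00) = $47.52 + 14.51% × $1270.00 = $231.80
Supplemental (28% flat on bonus): 28% × $11300.00 = $3164.00
Total provincial income tax: $231.80 + $3164.00 = $3395.80

$3395.80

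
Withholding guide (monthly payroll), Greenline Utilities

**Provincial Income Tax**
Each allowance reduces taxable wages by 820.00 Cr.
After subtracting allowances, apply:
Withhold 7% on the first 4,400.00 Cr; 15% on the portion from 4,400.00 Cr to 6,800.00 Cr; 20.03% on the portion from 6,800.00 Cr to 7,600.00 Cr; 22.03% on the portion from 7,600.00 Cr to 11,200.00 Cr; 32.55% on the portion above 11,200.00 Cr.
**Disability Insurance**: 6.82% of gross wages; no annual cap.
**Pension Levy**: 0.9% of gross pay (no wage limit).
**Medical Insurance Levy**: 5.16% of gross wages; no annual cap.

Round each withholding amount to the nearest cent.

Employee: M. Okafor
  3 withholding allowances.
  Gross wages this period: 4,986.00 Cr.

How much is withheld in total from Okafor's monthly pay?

819.02 Cr

Provincial Income Tax: taxable = 4,986.00 Cr − 3×820.00 Cr = 2,526.00 Cr
  7% × 2,526.00 Cr = 176.82 Cr
Disability Insurance: 6.82% × 4,986.00 Cr = 340.05 Cr
Pension Levy: 0.9% × 4,986.00 Cr = 44.87 Cr
Medical Insurance Levy: 5.16% × 4,986.00 Cr = 257.28 Cr
Total: 176.82 Cr + 340.05 Cr + 44.87 Cr + 257.28 Cr = 819.02 Cr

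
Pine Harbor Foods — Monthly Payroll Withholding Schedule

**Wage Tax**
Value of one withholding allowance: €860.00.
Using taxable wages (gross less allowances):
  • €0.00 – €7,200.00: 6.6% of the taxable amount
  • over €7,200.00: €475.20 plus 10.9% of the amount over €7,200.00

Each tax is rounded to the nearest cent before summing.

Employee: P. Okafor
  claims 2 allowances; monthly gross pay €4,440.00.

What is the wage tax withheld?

€179.52

Wage Tax: taxable = €4,440.00 − 2×€860.00 = €2,720.00
  6.6% × €2,720.00 = €179.52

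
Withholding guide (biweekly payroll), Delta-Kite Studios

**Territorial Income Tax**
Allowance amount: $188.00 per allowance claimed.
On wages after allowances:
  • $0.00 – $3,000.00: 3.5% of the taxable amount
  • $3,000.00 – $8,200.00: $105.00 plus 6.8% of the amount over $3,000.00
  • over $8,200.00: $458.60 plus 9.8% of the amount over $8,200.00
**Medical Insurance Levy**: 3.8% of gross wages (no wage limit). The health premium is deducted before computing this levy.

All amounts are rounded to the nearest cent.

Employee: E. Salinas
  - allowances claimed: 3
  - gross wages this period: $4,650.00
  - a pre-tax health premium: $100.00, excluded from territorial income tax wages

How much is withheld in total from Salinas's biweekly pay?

Territorial Income Tax: taxable = $4,650.00 − $100.00 − 3×$188.00 = $3,986.00
  $105.00 + 6.8% × ($3,986.00 − $3,000.00) = $105.00 + 6.8% × $986.00 = $172.05
Medical Insurance Levy: 3.8% × $4,550.00 = $172.90
Total: $172.05 + $172.90 = $344.95

$344.95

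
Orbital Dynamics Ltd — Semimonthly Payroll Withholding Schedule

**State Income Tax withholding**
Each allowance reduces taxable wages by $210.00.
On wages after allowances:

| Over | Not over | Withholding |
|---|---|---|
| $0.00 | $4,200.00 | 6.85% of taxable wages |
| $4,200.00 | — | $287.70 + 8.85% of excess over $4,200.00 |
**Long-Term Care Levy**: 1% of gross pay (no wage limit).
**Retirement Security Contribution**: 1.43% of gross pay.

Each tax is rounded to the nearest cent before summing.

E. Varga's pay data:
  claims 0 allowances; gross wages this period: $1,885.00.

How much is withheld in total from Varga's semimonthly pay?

State Income Tax: taxable = $1,885.00
  6.85% × $1,885.00 = $129.12
Long-Term Care Levy: 1% × $1,885.00 = $18.85
Retirement Security Contribution: 1.43% × $1,885.00 = $26.96
Total: $129.12 + $18.85 + $26.96 = $174.93

$174.93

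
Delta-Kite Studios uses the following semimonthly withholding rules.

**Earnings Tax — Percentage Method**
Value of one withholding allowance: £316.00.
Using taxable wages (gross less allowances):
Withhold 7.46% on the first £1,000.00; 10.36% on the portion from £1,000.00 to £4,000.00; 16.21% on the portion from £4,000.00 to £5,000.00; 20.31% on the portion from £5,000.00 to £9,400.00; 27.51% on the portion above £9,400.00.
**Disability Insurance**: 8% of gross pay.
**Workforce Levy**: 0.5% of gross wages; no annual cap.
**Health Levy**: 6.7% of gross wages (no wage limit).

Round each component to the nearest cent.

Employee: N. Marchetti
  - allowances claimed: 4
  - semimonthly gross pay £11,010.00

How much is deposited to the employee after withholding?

Earnings Tax: taxable = £11,010.00 − 4×£316.00 = £9,746.00
  £1,441.14 + 27.51% × (£9,746.00 − £9,400.00) = £1,441.14 + 27.51% × £346.00 = £1,536.32
Disability Insurance: 8% × £11,010.00 = £880.80
Workforce Levy: 0.5% × £11,010.00 = £55.05
Health Levy: 6.7% × £11,010.00 = £737.67
Total withheld: £1,536.32 + £880.80 + £55.05 + £737.67 = £3,209.84
Net pay: £11,010.00 − £3,209.84 = £7,800.16

£7,800.16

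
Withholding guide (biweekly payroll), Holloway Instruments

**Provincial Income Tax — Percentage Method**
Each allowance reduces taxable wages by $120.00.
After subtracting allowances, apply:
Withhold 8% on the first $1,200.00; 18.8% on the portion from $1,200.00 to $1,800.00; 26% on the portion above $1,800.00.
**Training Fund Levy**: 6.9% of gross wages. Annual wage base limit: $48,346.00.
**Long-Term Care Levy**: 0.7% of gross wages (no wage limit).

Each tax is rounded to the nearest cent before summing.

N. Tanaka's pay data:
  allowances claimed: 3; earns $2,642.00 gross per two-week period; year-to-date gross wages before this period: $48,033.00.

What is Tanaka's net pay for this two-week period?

$2,267.79

Provincial Income Tax: taxable = $2,642.00 − 3×$120.00 = $2,282.00
  $208.80 + 26% × ($2,282.00 − $1,800.00) = $208.80 + 26% × $482.00 = $334.12
Training Fund Levy: cap $48,346.00 − YTD $48,033.00 = $313.00 subject; 6.9% × $313.00 = $21.60
Long-Term Care Levy: 0.7% × $2,642.00 = $18.49
Total withheld: $334.12 + $21.60 + $18.49 = $374.21
Net pay: $2,642.00 − $374.21 = $2,267.79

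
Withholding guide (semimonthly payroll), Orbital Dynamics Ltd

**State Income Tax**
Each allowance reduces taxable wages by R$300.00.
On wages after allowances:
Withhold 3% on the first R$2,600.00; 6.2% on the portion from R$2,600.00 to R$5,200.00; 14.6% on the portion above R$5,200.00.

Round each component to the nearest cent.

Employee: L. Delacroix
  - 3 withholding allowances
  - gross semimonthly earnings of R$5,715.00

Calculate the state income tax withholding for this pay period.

R$215.33

State Income Tax: taxable = R$5,715.00 − 3×R$300.00 = R$4,815.00
  R$78.00 + 6.2% × (R$4,815.00 − R$2,600.00) = R$78.00 + 6.2% × R$2,215.00 = R$215.33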